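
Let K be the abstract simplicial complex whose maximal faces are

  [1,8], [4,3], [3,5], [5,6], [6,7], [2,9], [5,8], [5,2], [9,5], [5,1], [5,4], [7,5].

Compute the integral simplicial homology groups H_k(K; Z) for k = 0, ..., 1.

We work with the vertex ordering 1 < 2 < 3 < 4 < 5 < 6 < 7 < 8 < 9. The simplices of K, each written with vertices in increasing order, are:

  0-simplices (9): [1], [2], [3], [4], [5], [6], [7], [8], [9]
  1-simplices (12): [1,5], [1,8], [2,5], [2,9], [3,4], [3,5], [4,5], [5,6], [5,7], [5,8], [5,9], [6,7]

giving chain groups C_0 ≅ Z^9, C_1 ≅ Z^12.

The boundary map ∂_1: C_1 → C_0 sends each edge [p,q] (with p < q) to q − p. For instance
  ∂[2,5] = [5] − [2].
As a 9×12 matrix over Z this has rank 8, with invariant factors (1,1,1,1,1,1,1,1).

Now H_k = ker ∂_k / im ∂_{k+1}, so:

  H_0: rank C_0 − rank ∂_1 = 9 − 8 = 1, and the invariant factors of ∂_1 are all 1, so H_0 = Z.
  H_1: rank ker ∂_1 − rank ∂_2 = (12 − 8) − 0 = 4, and there is no ∂_2, so H_1 = Z^4.

As a check, the Euler characteristic is 9 − 12 = -3, which agrees with 1 − 4 = -3.

H_0 = Z,  H_1 = Z^4.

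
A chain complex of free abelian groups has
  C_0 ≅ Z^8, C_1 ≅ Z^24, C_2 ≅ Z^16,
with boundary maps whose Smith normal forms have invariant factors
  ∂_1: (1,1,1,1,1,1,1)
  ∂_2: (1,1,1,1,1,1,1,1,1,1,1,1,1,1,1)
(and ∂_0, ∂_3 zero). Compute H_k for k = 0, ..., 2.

H_0 = Z,  H_1 = Z^2,  H_2 = Z.

H_0: b_0 = 8 − 0 − 7 = 1; torsion from ∂_1 factors > 1: none. So H_0 = Z.
H_1: b_1 = 24 − 7 − 15 = 2; torsion from ∂_2 factors > 1: none. So H_1 = Z^2.
H_2: b_2 = 16 − 15 − 0 = 1; torsion from ∂_3 factors > 1: none. So H_2 = Z.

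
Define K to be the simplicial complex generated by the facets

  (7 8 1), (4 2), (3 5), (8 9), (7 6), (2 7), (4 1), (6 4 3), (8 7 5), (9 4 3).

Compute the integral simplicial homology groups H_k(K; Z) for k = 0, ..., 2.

H_0 ≅ Z,  H_1 ≅ Z^4,  H_2 = 0.

K has 9 vertices, 16 edges, 4 triangles.
rank ∂_0 = 0, rank ∂_1 = 8 ⇒ b_0 = 9 − 0 − 8 = 1; all invariant factors of ∂_1 are 1 so no torsion. So H_0 ≅ Z.
rank ∂_1 = 8, rank ∂_2 = 4 ⇒ b_1 = 16 − 8 − 4 = 4; all invariant factors of ∂_2 are 1 so no torsion. So H_1 ≅ Z^4.
rank ∂_2 = 4, rank ∂_3 = 0 ⇒ b_2 = 4 − 4 − 0 = 0. So H_2 ≅ 0.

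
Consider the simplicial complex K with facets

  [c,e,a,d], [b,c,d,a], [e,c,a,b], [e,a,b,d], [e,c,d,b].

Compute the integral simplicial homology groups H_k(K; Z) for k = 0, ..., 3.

H_0 ≅ Z,  H_1 = 0,  H_2 = 0,  H_3 ≅ Z.

Take the total order a < b < c < d < e on the vertex set. Then K (dimension 3) consists of the simplices:

  0-simplices (5): a, b, c, d, e
  1-simplices (10): ab, ac, ad, ae, bc, bd, be, cd, ce, de
  2-simplices (10): abc, abd, abe, acd, ace, ade, bcd, bce, bde, cde
  3-simplices (5): abcd, abce, abde, acde, bcde

so the chain groups are C_0 ≅ Z^5, C_1 ≅ Z^10, C_2 ≅ Z^10, C_3 ≅ Z^5.

∂_1: C_1 → C_0 is given by ∂[p,q] = [q] − [p]. For instance
  ∂bc = c − b.
This gives a 5×10 integer matrix of rank 4; reducing to Smith normal form yields diagonal entries (1,1,1,1).

Boundary ∂_2: C_2 → C_1 sends each 2-simplex [p,q,r] to [q,r] − [p,r] + [p,q]. For instance
  ∂abe = be − ae + ab,
  ∂acd = cd − ad + ac.
As a 10×10 matrix over Z this has rank 6, with invariant factors (1,1,1,1,1,1).

∂_3: C_3 → C_2 sends each 3-simplex σ to the alternating sum Σ_i (−1)^i (σ with its i-th vertex removed). For instance
  ∂bcde = cde − bde + bce − bcd,
  ∂abce = bce − ace + abe − abc.
The resulting 10×5 matrix has rank 4, and its Smith normal form has invariant factors (1,1,1,1).

Reading off H_k = ker ∂_k / im ∂_{k+1}:

  H_0: rank C_0 − rank ∂_1 = 5 − 4 = 1, and the invariant factors of ∂_1 are all 1, so H_0 ≅ Z.
  H_1: rank ker ∂_1 − rank ∂_2 = (10 − 4) − 6 = 0, and the invariant factors of ∂_2 are all 1, so H_1 ≅ 0.
  H_2: rank ker ∂_2 − rank ∂_3 = (10 − 6) − 4 = 0, and the invariant factors of ∂_3 are all 1, so H_2 ≅ 0.
  H_3: rank ker ∂_3 − rank ∂_4 = (5 − 4) − 0 = 1, and there is no ∂_4, so H_3 ≅ Z.

(K is a triangulation of the 3-sphere S^3.)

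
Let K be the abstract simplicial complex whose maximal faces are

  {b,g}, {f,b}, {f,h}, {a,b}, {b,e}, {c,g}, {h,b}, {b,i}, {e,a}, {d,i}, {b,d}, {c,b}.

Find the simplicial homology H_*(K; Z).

Take the total order a < b < c < d < e < f < g < h < i on the vertex set. Then K (dimension 1) consists of the simplices:

  0-simplices (9): a, b, c, d, e, f, g, h, i
  1-simplices (12): ab, ae, bc, bd, be, bf, bg, bh, bi, cg, di, fh

giving chain groups C_0 ≅ Z^9, C_1 ≅ Z^12.

∂_1: C_1 → C_0 maps an edge to its endpoints' difference, ∂[p,q] = q − p. For instance
  ∂cg = g − c.
As a 9×12 matrix over Z this has rank 8, with invariant factors (1,1,1,1,1,1,1,1).

Reading off H_k = ker ∂_k / im ∂_{k+1}:

  H_0: rank C_0 − rank ∂_1 = 9 − 8 = 1, and the invariant factors of ∂_1 are all 1, so H_0 ≅ Z.
  H_1: rank ker ∂_1 − rank ∂_2 = (12 − 8) − 0 = 4, and there is no ∂_2, so H_1 ≅ Z^4.

As a check, the Euler characteristic is 9 − 12 = -3, which agrees with 1 − 4 = -3.

H_0 ≅ Z,  H_1 ≅ Z^4.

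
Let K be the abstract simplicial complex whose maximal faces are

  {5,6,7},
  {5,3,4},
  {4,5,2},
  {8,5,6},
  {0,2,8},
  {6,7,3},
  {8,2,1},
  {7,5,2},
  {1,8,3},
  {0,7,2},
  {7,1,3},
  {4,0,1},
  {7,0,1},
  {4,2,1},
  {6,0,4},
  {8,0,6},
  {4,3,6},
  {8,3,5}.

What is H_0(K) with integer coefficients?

Order the vertices as 0 < 1 < 2 < 3 < 4 < 5 < 6 < 7 < 8. Listing each simplex with vertices in this order, K has dimension 2 with simplices:

  0-simplices (9): [0], [1], [2], [3], [4], [5], [6], [7], [8]
  1-simplices (27): (27 of them)
  2-simplices (18): [0,1,4], [0,1,7], [0,2,7], [0,2,8], [0,4,6], [0,6,8], [1,2,4], [1,2,8], [1,3,7], [1,3,8], [2,4,5], [2,5,7], [3,4,5], [3,4,6], [3,5,8], [3,6,7], [5,6,7], [5,6,8]

giving chain groups C_0 ≅ Z^9, C_1 ≅ Z^27, C_2 ≅ Z^18.

∂_1: C_1 → C_0 is given by ∂[p,q] = [q] − [p]. For instance
  ∂[4,5] = [5] − [4].
As a 9×27 matrix over Z this has rank 8, with invariant factors (1,1,1,1,1,1,1,1).

∂_2: C_2 → C_1 sends each 2-simplex [p,q,r] to [q,r] − [p,r] + [p,q]. For instance
  ∂[3,6,7] = [6,7] − [3,7] + [3,6],
  ∂[1,2,8] = [2,8] − [1,8] + [1,2].
As a 27×18 matrix over Z this has rank 18, with invariant factors (1,1,1,1,1,1,1,1,1,1,1,1,1,1,1,1,1,2).

Computing H_k = (kernel of ∂_k) / (image of ∂_{k+1}):

  H_0: rank C_0 − rank ∂_1 = 9 − 8 = 1, and the invariant factors of ∂_1 are all 1, so H_0 = Z.

(K is a triangulation of the Klein bottle.)

H_0 = Z.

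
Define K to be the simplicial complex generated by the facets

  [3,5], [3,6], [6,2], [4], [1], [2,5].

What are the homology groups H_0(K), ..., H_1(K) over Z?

H_0 ≅ Z^3,  H_1 ≅ Z.

Fix the vertex order 1 < 2 < 3 < 4 < 5 < 6 and write every simplex with vertices in increasing order. Then dim K = 1 and the simplices of K are:

  0-simplices (6): [1], [2], [3], [4], [5], [6]
  1-simplices (4): [2,5], [2,6], [3,5], [3,6]

so the chain groups are C_0 ≅ Z^6, C_1 ≅ Z^4.

The boundary map ∂_1: C_1 → C_0 maps an edge to its endpoints' difference, ∂[p,q] = q − p. For instance
  ∂[3,5] = [5] − [3].
The resulting 6×4 matrix has rank 3, and its Smith normal form has invariant factors (1,1,1).

Computing H_k = (kernel of ∂_k) / (image of ∂_{k+1}):

  H_0: rank C_0 − rank ∂_1 = 6 − 3 = 3, and the invariant factors of ∂_1 are all 1, so H_0 = Z^3.
  H_1: rank ker ∂_1 − rank ∂_2 = (4 − 3) − 0 = 1, and there is no ∂_2, so H_1 = Z.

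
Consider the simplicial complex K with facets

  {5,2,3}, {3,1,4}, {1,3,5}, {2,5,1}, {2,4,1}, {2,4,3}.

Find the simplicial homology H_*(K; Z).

Take the total order 1 < 2 < 3 < 4 < 5 on the vertex set. Then K (dimension 2) consists of the simplices:

  0-simplices (5): [1], [2], [3], [4], [5]
  1-simplices (9): [1,2], [1,3], [1,4], [1,5], [2,3], [2,4], [2,5], [3,4], [3,5]
  2-simplices (6): [1,2,4], [1,2,5], [1,3,4], [1,3,5], [2,3,4], [2,3,5]

so the chain groups are C_0 ≅ Z^5, C_1 ≅ Z^9, C_2 ≅ Z^6.

∂_1: C_1 → C_0 maps an edge to its endpoints' difference, ∂[p,q] = q − p.
As a 5×9 matrix over Z this has rank 4, with invariant factors (1,1,1,1).

∂_2: C_2 → C_1 sends each 2-simplex [p,q,r] to [q,r] − [p,r] + [p,q]. For instance
  ∂[1,2,4] = [2,4] − [1,4] + [1,2],
  ∂[1,3,5] = [3,5] − [1,5] + [1,3].
As a 9×6 matrix over Z this has rank 5, with invariant factors (1,1,1,1,1).

Reading off H_k = ker ∂_k / im ∂_{k+1}:

  H_0: rank C_0 − rank ∂_1 = 5 − 4 = 1, and the invariant factors of ∂_1 are all 1, so H_0 ≅ Z.
  H_1: rank ker ∂_1 − rank ∂_2 = (9 − 4) − 5 = 0, and the invariant factors of ∂_2 are all 1, so H_1 ≅ 0.
  H_2: rank ker ∂_2 − rank ∂_3 = (6 − 5) − 0 = 1, and there is no ∂_3, so H_2 ≅ Z.

(K is a triangulation of the 2-sphere S^2.)

H_0 = Z,  H_1 = 0,  H_2 = Z.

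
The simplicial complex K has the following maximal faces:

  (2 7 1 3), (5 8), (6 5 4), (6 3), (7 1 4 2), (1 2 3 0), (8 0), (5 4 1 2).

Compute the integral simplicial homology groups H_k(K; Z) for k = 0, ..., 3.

H_0 ≅ Z,  H_1 ≅ Z^2,  H_2 = 0,  H_3 = 0.

K has 9 vertices, 20 edges, 14 triangles, 4 3-simplices.
rank ∂_0 = 0, rank ∂_1 = 8 ⇒ b_0 = 9 − 0 − 8 = 1; all invariant factors of ∂_1 are 1 so no torsion. So H_0 = Z.
rank ∂_1 = 8, rank ∂_2 = 10 ⇒ b_1 = 20 − 8 − 10 = 2; all invariant factors of ∂_2 are 1 so no torsion. So H_1 = Z^2.
rank ∂_2 = 10, rank ∂_3 = 4 ⇒ b_2 = 14 − 10 − 4 = 0; all invariant factors of ∂_3 are 1 so no torsion. So H_2 = 0.
rank ∂_3 = 4, rank ∂_4 = 0 ⇒ b_3 = 4 − 4 − 0 = 0. So H_3 = 0.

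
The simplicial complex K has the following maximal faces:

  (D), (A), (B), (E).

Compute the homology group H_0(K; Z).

H_0 ≅ Z^4.

We work with the vertex ordering A < B < D < E. The simplices of K, each written with vertices in increasing order, are:

  0-simplices (4): A, B, D, E

giving chain groups C_0 ≅ Z^4.

Reading off H_k = ker ∂_k / im ∂_{k+1}:

  H_0: rank C_0 − rank ∂_1 = 4 − 0 = 4, and there is no ∂_1, so H_0 ≅ Z^4.

(K is a triangulation of a set of 4 points.)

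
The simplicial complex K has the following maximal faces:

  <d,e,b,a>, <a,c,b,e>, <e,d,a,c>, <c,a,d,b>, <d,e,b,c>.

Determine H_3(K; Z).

H_3 = Z.

Take the total order a < b < c < d < e on the vertex set. Then K (dimension 3) consists of the simplices:

  0-simplices (5): a, b, c, d, e
  1-simplices (10): ab, ac, ad, ae, bc, bd, be, cd, ce, de
  2-simplices (10): abc, abd, abe, acd, ace, ade, bcd, bce, bde, cde
  3-simplices (5): abcd, abce, abde, acde, bcde

Hence C_0 ≅ Z^5, C_1 ≅ Z^10, C_2 ≅ Z^10, C_3 ≅ Z^5.

Boundary ∂_1: C_1 → C_0 maps an edge to its endpoints' difference, ∂[p,q] = q − p. For instance
  ∂bd = d − b.
The 5×10 boundary matrix has rank 4 and Smith normal form diag(1,1,1,1).

Boundary ∂_2: C_2 → C_1 acts by ∂[p,q,r] = [q,r] − [p,r] + [p,q]. For instance
  ∂ade = de − ae + ad,
  ∂bcd = cd − bd + bc.
This gives a 10×10 integer matrix of rank 6; reducing to Smith normal form yields diagonal entries (1,1,1,1,1,1).

∂_3: C_3 → C_2 sends each 3-simplex σ to the alternating sum Σ_i (−1)^i (σ with its i-th vertex removed). For instance
  ∂abce = bce − ace + abe − abc,
  ∂bcde = cde − bde + bce − bcd.
The 10×5 boundary matrix has rank 4 and Smith normal form diag(1,1,1,1).

Computing H_k = (kernel of ∂_k) / (image of ∂_{k+1}):

  H_3: rank ker ∂_3 − rank ∂_4 = (5 − 4) − 0 = 1, and there is no ∂_4, so H_3 ≅ Z.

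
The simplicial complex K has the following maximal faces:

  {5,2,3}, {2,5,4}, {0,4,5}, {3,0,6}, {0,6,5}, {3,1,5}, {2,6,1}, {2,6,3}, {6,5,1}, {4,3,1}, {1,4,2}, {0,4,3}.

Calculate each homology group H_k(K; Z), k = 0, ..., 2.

Order the vertices as 0 < 1 < 2 < 3 < 4 < 5 < 6. Listing each simplex with vertices in this order, K has dimension 2 with simplices:

  0-simplices (7): [0], [1], [2], [3], [4], [5], [6]
  1-simplices (18): [0,3], [0,4], [0,5], [0,6], [1,2], [1,3], [1,4], [1,5], [1,6], [2,3], [2,4], [2,5], [2,6], [3,4], [3,5], [3,6], [4,5], [5,6]
  2-simplices (12): [0,3,4], [0,3,6], [0,4,5], [0,5,6], [1,2,4], [1,2,6], [1,3,4], [1,3,5], [1,5,6], [2,3,5], [2,3,6], [2,4,5]

giving chain groups C_0 ≅ Z^7, C_1 ≅ Z^18, C_2 ≅ Z^12.

Boundary ∂_1: C_1 → C_0 sends each edge [p,q] (with p < q) to q − p. For instance
  ∂[3,4] = [4] − [3].
This gives a 7×18 integer matrix of rank 6; reducing to Smith normal form yields diagonal entries (1,1,1,1,1,1).

Boundary ∂_2: C_2 → C_1 maps a triangle to the signed sum of its edges. For instance
  ∂[1,3,5] = [3,5] − [1,5] + [1,3],
  ∂[1,2,6] = [2,6] − [1,6] + [1,2].
The resulting 18×12 matrix has rank 12, and its Smith normal form has invariant factors (1,1,1,1,1,1,1,1,1,1,1,2).

Now H_k = ker ∂_k / im ∂_{k+1}, so:

  H_0: rank C_0 − rank ∂_1 = 7 − 6 = 1, and the invariant factors of ∂_1 are all 1, so H_0 = Z.
  H_1: rank ker ∂_1 − rank ∂_2 = (18 − 6) − 12 = 0, and ∂_2 has invariant factor 2 > 1, so H_1 = Z/2Z.
  H_2: rank ker ∂_2 − rank ∂_3 = (12 − 12) − 0 = 0, and there is no ∂_3, so H_2 = 0.

(K is a triangulation of the real projective plane RP^2.)

H_0 ≅ Z,  H_1 ≅ Z/2Z,  H_2 = 0.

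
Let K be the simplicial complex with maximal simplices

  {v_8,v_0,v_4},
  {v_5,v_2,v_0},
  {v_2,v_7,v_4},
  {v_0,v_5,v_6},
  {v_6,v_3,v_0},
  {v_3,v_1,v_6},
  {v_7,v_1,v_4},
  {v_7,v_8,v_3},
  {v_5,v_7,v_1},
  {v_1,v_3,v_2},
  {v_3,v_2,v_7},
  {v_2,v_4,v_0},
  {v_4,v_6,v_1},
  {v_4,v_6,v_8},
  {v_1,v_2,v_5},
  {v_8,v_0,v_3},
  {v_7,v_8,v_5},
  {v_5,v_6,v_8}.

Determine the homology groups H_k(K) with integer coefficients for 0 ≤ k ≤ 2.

Fix the vertex order v_0 < v_1 < v_2 < v_3 < v_4 < v_5 < v_6 < v_7 < v_8 and write every simplex with vertices in increasing order. Then dim K = 2 and the simplices of K are:

  0-simplices (9): [v_0], [v_1], [v_2], [v_3], [v_4], [v_5], [v_6], [v_7], [v_8]
  1-simplices (27): (27 of them)
  2-simplices (18): (18 of them)

Hence C_0 ≅ Z^9, C_1 ≅ Z^27, C_2 ≅ Z^18.

∂_1: C_1 → C_0 is given by ∂[p,q] = [q] − [p].
This gives a 9×27 integer matrix of rank 8; reducing to Smith normal form yields diagonal entries (1,1,1,1,1,1,1,1).

Boundary ∂_2: C_2 → C_1 maps a triangle to the signed sum of its edges. For instance
  ∂[v_0,v_3,v_8] = [v_3,v_8] − [v_0,v_8] + [v_0,v_3],
  ∂[v_1,v_2,v_5] = [v_2,v_5] − [v_1,v_5] + [v_1,v_2].
As a 27×18 matrix over Z this has rank 18, with invariant factors (1,1,1,1,1,1,1,1,1,1,1,1,1,1,1,1,1,2).

Computing H_k = (kernel of ∂_k) / (image of ∂_{k+1}):

  H_0: rank C_0 − rank ∂_1 = 9 − 8 = 1, and the invariant factors of ∂_1 are all 1, so H_0 ≅ Z.
  H_1: rank ker ∂_1 − rank ∂_2 = (27 − 8) − 18 = 1, and ∂_2 has invariant factor 2 > 1, so H_1 ≅ Z ⊕ Z/2Z.
  H_2: rank ker ∂_2 − rank ∂_3 = (18 − 18) − 0 = 0, and there is no ∂_3, so H_2 ≅ 0.

As a check, the Euler characteristic is 9 − 27 + 18 = 0, which agrees with 1 − 1 + 0 = 0.

H_0 ≅ Z,  H_1 ≅ Z ⊕ Z/2Z,  H_2 = 0.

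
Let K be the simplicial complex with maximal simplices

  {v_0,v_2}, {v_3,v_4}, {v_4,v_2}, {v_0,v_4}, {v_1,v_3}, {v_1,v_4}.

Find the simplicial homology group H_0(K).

H_0 = Z.

Fix the vertex order v_0 < v_1 < v_2 < v_3 < v_4 and write every simplex with vertices in increasing order. Then dim K = 1 and the simplices of K are:

  0-simplices (5): [v_0], [v_1], [v_2], [v_3], [v_4]
  1-simplices (6): [v_0,v_2], [v_0,v_4], [v_1,v_3], [v_1,v_4], [v_2,v_4], [v_3,v_4]

Hence C_0 ≅ Z^5, C_1 ≅ Z^6.

Boundary ∂_1: C_1 → C_0 sends each edge [p,q] (with p < q) to q − p.
As a 5×6 matrix over Z this has rank 4, with invariant factors (1,1,1,1).

From H_k ≅ ker(∂_k) / im(∂_{k+1}) we obtain:

  H_0: rank C_0 − rank ∂_1 = 5 − 4 = 1, and the invariant factors of ∂_1 are all 1, so H_0 = Z.

(K is a triangulation of a wedge of 2 circles.)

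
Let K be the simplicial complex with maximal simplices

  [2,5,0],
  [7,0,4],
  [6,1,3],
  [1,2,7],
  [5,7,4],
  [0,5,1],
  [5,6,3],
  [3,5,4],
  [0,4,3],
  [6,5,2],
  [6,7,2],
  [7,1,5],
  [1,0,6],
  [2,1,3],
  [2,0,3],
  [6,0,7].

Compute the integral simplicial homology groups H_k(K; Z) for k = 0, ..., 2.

Fix the vertex order 0 < 1 < 2 < 3 < 4 < 5 < 6 < 7 and write every simplex with vertices in increasing order. Then dim K = 2 and the simplices of K are:

  0-simplices (8): [0], [1], [2], [3], [4], [5], [6], [7]
  1-simplices (24): (24 of them)
  2-simplices (16): [0,1,5], [0,1,6], [0,2,3], [0,2,5], [0,3,4], [0,4,7], [0,6,7], [1,2,3], [1,2,7], [1,3,6], [1,5,7], [2,5,6], [2,6,7], [3,4,5], [3,5,6], [4,5,7]

giving chain groups C_0 ≅ Z^8, C_1 ≅ Z^24, C_2 ≅ Z^16.

∂_1: C_1 → C_0 is given by ∂[p,q] = [q] − [p]. For instance
  ∂[0,7] = [7] − [0].
The resulting 8×24 matrix has rank 7, and its Smith normal form has invariant factors (1,1,1,1,1,1,1).

Boundary ∂_2: C_2 → C_1 sends each 2-simplex [p,q,r] to [q,r] − [p,r] + [p,q]. For instance
  ∂[0,1,6] = [1,6] − [0,6] + [0,1],
  ∂[1,2,7] = [2,7] − [1,7] + [1,2].
The 24×16 boundary matrix has rank 15 and Smith normal form diag(1,1,1,1,1,1,1,1,1,1,1,1,1,1,1).

Reading off H_k = ker ∂_k / im ∂_{k+1}:

  H_0: rank C_0 − rank ∂_1 = 8 − 7 = 1, and the invariant factors of ∂_1 are all 1, so H_0 = Z.
  H_1: rank ker ∂_1 − rank ∂_2 = (24 − 7) − 15 = 2, and the invariant factors of ∂_2 are all 1, so H_1 = Z^2.
  H_2: rank ker ∂_2 − rank ∂_3 = (16 − 15) − 0 = 1, and there is no ∂_3, so H_2 = Z.

H_0 = Z,  H_1 = Z^2,  H_2 = Z.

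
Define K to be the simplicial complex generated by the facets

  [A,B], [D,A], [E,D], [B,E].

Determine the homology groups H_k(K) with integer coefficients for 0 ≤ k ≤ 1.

Fix the vertex order A < B < D < E and write every simplex with vertices in increasing order. Then dim K = 1 and the simplices of K are:

  0-simplices (4): A, B, D, E
  1-simplices (4): AB, AD, BE, DE

so the chain groups are C_0 ≅ Z^4, C_1 ≅ Z^4.

∂_1: C_1 → C_0 sends each edge [p,q] (with p < q) to q − p. For instance
  ∂BE = E − B.
The resulting 4×4 matrix has rank 3, and its Smith normal form has invariant factors (1,1,1).

Reading off H_k = ker ∂_k / im ∂_{k+1}:

  H_0: rank C_0 − rank ∂_1 = 4 − 3 = 1, and the invariant factors of ∂_1 are all 1, so H_0 ≅ Z.
  H_1: rank ker ∂_1 − rank ∂_2 = (4 − 3) − 0 = 1, and there is no ∂_2, so H_1 ≅ Z.

H_0 = Z,  H_1 = Z.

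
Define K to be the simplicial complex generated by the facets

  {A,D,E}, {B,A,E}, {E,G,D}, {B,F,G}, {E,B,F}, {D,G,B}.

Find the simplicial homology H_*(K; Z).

H_0 ≅ Z,  H_1 ≅ Z,  H_2 = 0.

Take the total order A < B < D < E < F < G on the vertex set. Then K (dimension 2) consists of the simplices:

  0-simplices (6): A, B, D, E, F, G
  1-simplices (12): AB, AD, AE, BD, BE, BF, BG, DE, DG, EF, EG, FG
  2-simplices (6): ABE, ADE, BDG, BEF, BFG, DEG

Hence C_0 ≅ Z^6, C_1 ≅ Z^12, C_2 ≅ Z^6.

∂_1: C_1 → C_0 sends each edge [p,q] (with p < q) to q − p. For instance
  ∂AB = B − A.
This gives a 6×12 integer matrix of rank 5; reducing to Smith normal form yields diagonal entries (1,1,1,1,1).

The boundary map ∂_2: C_2 → C_1 acts by ∂[p,q,r] = [q,r] − [p,r] + [p,q]. For instance
  ∂ABE = BE − AE + AB,
  ∂BFG = FG − BG + BF.
This gives a 12×6 integer matrix of rank 6; reducing to Smith normal form yields diagonal entries (1,1,1,1,1,1).

From H_k ≅ ker(∂_k) / im(∂_{k+1}) we obtain:

  H_0: rank C_0 − rank ∂_1 = 6 − 5 = 1, and the invariant factors of ∂_1 are all 1, so H_0 ≅ Z.
  H_1: rank ker ∂_1 − rank ∂_2 = (12 − 5) − 6 = 1, and the invariant factors of ∂_2 are all 1, so H_1 ≅ Z.
  H_2: rank ker ∂_2 − rank ∂_3 = (6 − 6) − 0 = 0, and there is no ∂_3, so H_2 ≅ 0.

(K is a triangulation of the cylinder S^1 x I.)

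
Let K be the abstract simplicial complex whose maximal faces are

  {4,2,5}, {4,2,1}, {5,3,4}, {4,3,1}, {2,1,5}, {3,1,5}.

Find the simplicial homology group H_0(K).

H_0 ≅ Z.

Fix the vertex order 1 < 2 < 3 < 4 < 5 and write every simplex with vertices in increasing order. Then dim K = 2 and the simplices of K are:

  0-simplices (5): [1], [2], [3], [4], [5]
  1-simplices (9): [1,2], [1,3], [1,4], [1,5], [2,4], [2,5], [3,4], [3,5], [4,5]
  2-simplices (6): [1,2,4], [1,2,5], [1,3,4], [1,3,5], [2,4,5], [3,4,5]

Hence C_0 ≅ Z^5, C_1 ≅ Z^9, C_2 ≅ Z^6.

Boundary ∂_1: C_1 → C_0 maps an edge to its endpoints' difference, ∂[p,q] = q − p. For instance
  ∂[2,4] = [4] − [2].
The resulting 5×9 matrix has rank 4, and its Smith normal form has invariant factors (1,1,1,1).

The boundary map ∂_2: C_2 → C_1 acts by ∂[p,q,r] = [q,r] − [p,r] + [p,q]. For instance
  ∂[2,4,5] = [4,5] − [2,5] + [2,4],
  ∂[1,3,5] = [3,5] − [1,5] + [1,3].
This gives a 9×6 integer matrix of rank 5; reducing to Smith normal form yields diagonal entries (1,1,1,1,1).

Computing H_k = (kernel of ∂_k) / (image of ∂_{k+1}):

  H_0: rank C_0 − rank ∂_1 = 5 − 4 = 1, and the invariant factors of ∂_1 are all 1, so H_0 = Z.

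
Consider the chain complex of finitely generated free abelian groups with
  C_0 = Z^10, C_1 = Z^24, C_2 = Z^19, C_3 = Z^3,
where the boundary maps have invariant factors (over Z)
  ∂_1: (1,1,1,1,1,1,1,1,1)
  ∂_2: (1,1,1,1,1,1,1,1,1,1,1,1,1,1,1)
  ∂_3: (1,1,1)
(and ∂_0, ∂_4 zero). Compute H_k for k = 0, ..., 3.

H_0 = Z,  H_1 = 0,  H_2 = Z,  H_3 = 0.

H_0: b_0 = 10 − 0 − 9 = 1; torsion from ∂_1 factors > 1: none. So H_0 = Z.
H_1: b_1 = 24 − 9 − 15 = 0; torsion from ∂_2 factors > 1: none. So H_1 = 0.
H_2: b_2 = 19 − 15 − 3 = 1; torsion from ∂_3 factors > 1: none. So H_2 = Z.
H_3: b_3 = 3 − 3 − 0 = 0; torsion from ∂_4 factors > 1: none. So H_3 = 0.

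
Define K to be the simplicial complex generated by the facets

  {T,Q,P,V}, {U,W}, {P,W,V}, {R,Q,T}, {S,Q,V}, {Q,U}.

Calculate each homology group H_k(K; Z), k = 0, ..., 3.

H_0 ≅ Z,  H_1 ≅ Z,  H_2 = 0,  H_3 = 0.

Take the total order P < Q < R < S < T < U < V < W on the vertex set. Then K (dimension 3) consists of the simplices:

  0-simplices (8): P, Q, R, S, T, U, V, W
  1-simplices (14): PQ, PT, PV, PW, QR, QS, QT, QU, QV, RT, SV, TV, UW, VW
  2-simplices (7): PQT, PQV, PTV, PVW, QRT, QSV, QTV
  3-simplices (1): PQTV

Hence C_0 ≅ Z^8, C_1 ≅ Z^14, C_2 ≅ Z^7, C_3 ≅ Z^1.

∂_1: C_1 → C_0 sends each edge [p,q] (with p < q) to q − p. For instance
  ∂QU = U − Q.
As a 8×14 matrix over Z this has rank 7, with invariant factors (1,1,1,1,1,1,1).

∂_2: C_2 → C_1 sends each 2-simplex [p,q,r] to [q,r] − [p,r] + [p,q]. For instance
  ∂PQT = QT − PT + PQ,
  ∂QSV = SV − QV + QS.
The 14×7 boundary matrix has rank 6 and Smith normal form diag(1,1,1,1,1,1).

∂_3: C_3 → C_2 sends each 3-simplex σ to the alternating sum Σ_i (−1)^i (σ with its i-th vertex removed). For instance
  ∂PQTV = QTV − PTV + PQV − PQT.
The resulting 7×1 matrix has rank 1, and its Smith normal form has invariant factors (1).

Computing H_k = (kernel of ∂_k) / (image of ∂_{k+1}):

  H_0: rank C_0 − rank ∂_1 = 8 − 7 = 1, and the invariant factors of ∂_1 are all 1, so H_0 = Z.
  H_1: rank ker ∂_1 − rank ∂_2 = (14 − 7) − 6 = 1, and the invariant factors of ∂_2 are all 1, so H_1 = Z.
  H_2: rank ker ∂_2 − rank ∂_3 = (7 − 6) − 1 = 0, and the invariant factors of ∂_3 are all 1, so H_2 = 0.
  H_3: rank ker ∂_3 − rank ∂_4 = (1 − 1) − 0 = 0, and there is no ∂_4, so H_3 = 0.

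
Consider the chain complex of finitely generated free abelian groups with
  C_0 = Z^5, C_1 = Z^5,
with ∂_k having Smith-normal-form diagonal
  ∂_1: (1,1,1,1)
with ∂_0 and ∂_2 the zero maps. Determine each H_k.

H_0: b_0 = 5 − 0 − 4 = 1; torsion from ∂_1 factors > 1: none. So H_0 ≅ Z.
H_1: b_1 = 5 − 4 − 0 = 1; torsion from ∂_2 factors > 1: none. So H_1 ≅ Z.

H_0 ≅ Z,  H_1 ≅ Z.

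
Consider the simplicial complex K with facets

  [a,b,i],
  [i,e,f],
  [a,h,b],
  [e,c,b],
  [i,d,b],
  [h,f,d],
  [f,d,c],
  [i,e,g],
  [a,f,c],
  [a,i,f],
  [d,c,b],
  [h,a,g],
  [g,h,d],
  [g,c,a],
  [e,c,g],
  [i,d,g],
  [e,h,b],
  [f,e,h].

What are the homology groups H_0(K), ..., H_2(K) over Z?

Fix the vertex order a < b < c < d < e < f < g < h < i and write every simplex with vertices in increasing order. Then dim K = 2 and the simplices of K are:

  0-simplices (9): a, b, c, d, e, f, g, h, i
  1-simplices (27): ab, ac, af, ag, ah, ai, bc, bd, be, bh, bi, cd, ce, cf, cg, df, dg, dh, di, ef, eg, eh, ei, fh, fi, gh, gi
  2-simplices (18): abh, abi, acf, acg, afi, agh, bcd, bce, bdi, beh, cdf, ceg, dfh, dgh, dgi, efh, efi, egi

so the chain groups are C_0 ≅ Z^9, C_1 ≅ Z^27, C_2 ≅ Z^18.

Boundary ∂_1: C_1 → C_0 is given by ∂[p,q] = [q] − [p]. For instance
  ∂bd = d − b.
The resulting 9×27 matrix has rank 8, and its Smith normal form has invariant factors (1,1,1,1,1,1,1,1).

Boundary ∂_2: C_2 → C_1 acts by ∂[p,q,r] = [q,r] − [p,r] + [p,q]. For instance
  ∂agh = gh − ah + ag,
  ∂efh = fh − eh + ef.
The 27×18 boundary matrix has rank 17 and Smith normal form diag(1,1,1,1,1,1,1,1,1,1,1,1,1,1,1,1,1).

Now H_k = ker ∂_k / im ∂_{k+1}, so:

  H_0: rank C_0 − rank ∂_1 = 9 − 8 = 1, and the invariant factors of ∂_1 are all 1, so H_0 = Z.
  H_1: rank ker ∂_1 − rank ∂_2 = (27 − 8) − 17 = 2, and the invariant factors of ∂_2 are all 1, so H_1 = Z^2.
  H_2: rank ker ∂_2 − rank ∂_3 = (18 − 17) − 0 = 1, and there is no ∂_3, so H_2 = Z.

As a check, the Euler characteristic is 9 − 27 + 18 = 0, which agrees with 1 − 2 + 1 = 0.
(K is a triangulation of the torus T^2.)

H_0 ≅ Z,  H_1 ≅ Z^2,  H_2 ≅ Z.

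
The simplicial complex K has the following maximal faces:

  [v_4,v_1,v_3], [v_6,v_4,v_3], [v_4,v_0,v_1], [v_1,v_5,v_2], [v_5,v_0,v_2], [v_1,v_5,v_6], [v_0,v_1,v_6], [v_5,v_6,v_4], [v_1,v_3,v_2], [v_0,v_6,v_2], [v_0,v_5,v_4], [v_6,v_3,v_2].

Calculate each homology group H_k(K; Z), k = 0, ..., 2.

Take the total order v_0 < v_1 < v_2 < v_3 < v_4 < v_5 < v_6 on the vertex set. Then K (dimension 2) consists of the simplices:

  0-simplices (7): [v_0], [v_1], [v_2], [v_3], [v_4], [v_5], [v_6]
  1-simplices (18): (18 of them)
  2-simplices (12): (12 of them)

giving chain groups C_0 ≅ Z^7, C_1 ≅ Z^18, C_2 ≅ Z^12.

∂_1: C_1 → C_0 maps an edge to its endpoints' difference, ∂[p,q] = q − p.
This gives a 7×18 integer matrix of rank 6; reducing to Smith normal form yields diagonal entries (1,1,1,1,1,1).

Boundary ∂_2: C_2 → C_1 maps a triangle to the signed sum of its edges. For instance
  ∂[v_0,v_4,v_5] = [v_4,v_5] − [v_0,v_5] + [v_0,v_4],
  ∂[v_2,v_3,v_6] = [v_3,v_6] − [v_2,v_6] + [v_2,v_3].
This gives a 18×12 integer matrix of rank 12; reducing to Smith normal form yields diagonal entries (1,1,1,1,1,1,1,1,1,1,1,2).

Reading off H_k = ker ∂_k / im ∂_{k+1}:

  H_0: rank C_0 − rank ∂_1 = 7 − 6 = 1, and the invariant factors of ∂_1 are all 1, so H_0 ≅ Z.
  H_1: rank ker ∂_1 − rank ∂_2 = (18 − 6) − 12 = 0, and ∂_2 has invariant factor 2 > 1, so H_1 ≅ Z/2Z.
  H_2: rank ker ∂_2 − rank ∂_3 = (12 − 12) − 0 = 0, and there is no ∂_3, so H_2 ≅ 0.

H_0 ≅ Z,  H_1 ≅ Z/2Z,  H_2 = 0.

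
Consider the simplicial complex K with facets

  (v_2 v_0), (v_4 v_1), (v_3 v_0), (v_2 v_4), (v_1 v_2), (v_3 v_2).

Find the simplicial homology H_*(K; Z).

H_0 ≅ Z,  H_1 ≅ Z^2.

Take the total order v_0 < v_1 < v_2 < v_3 < v_4 on the vertex set. Then K (dimension 1) consists of the simplices:

  0-simplices (5): [v_0], [v_1], [v_2], [v_3], [v_4]
  1-simplices (6): [v_0,v_2], [v_0,v_3], [v_1,v_2], [v_1,v_4], [v_2,v_3], [v_2,v_4]

so the chain groups are C_0 ≅ Z^5, C_1 ≅ Z^6.

Boundary ∂_1: C_1 → C_0 maps an edge to its endpoints' difference, ∂[p,q] = q − p.
The resulting 5×6 matrix has rank 4, and its Smith normal form has invariant factors (1,1,1,1).

From H_k ≅ ker(∂_k) / im(∂_{k+1}) we obtain:

  H_0: rank C_0 − rank ∂_1 = 5 − 4 = 1, and the invariant factors of ∂_1 are all 1, so H_0 ≅ Z.
  H_1: rank ker ∂_1 − rank ∂_2 = (6 − 4) − 0 = 2, and there is no ∂_2, so H_1 ≅ Z^2.

As a check, the Euler characteristic is 5 − 6 = -1, which agrees with 1 − 2 = -1.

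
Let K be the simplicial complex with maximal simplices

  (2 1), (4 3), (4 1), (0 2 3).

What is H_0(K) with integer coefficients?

We work with the vertex ordering 0 < 1 < 2 < 3 < 4. The simplices of K, each written with vertices in increasing order, are:

  0-simplices (5): [0], [1], [2], [3], [4]
  1-simplices (6): [0,2], [0,3], [1,2], [1,4], [2,3], [3,4]
  2-simplices (1): [0,2,3]

Hence C_0 ≅ Z^5, C_1 ≅ Z^6, C_2 ≅ Z^1.

∂_1: C_1 → C_0 is given by ∂[p,q] = [q] − [p].
This gives a 5×6 integer matrix of rank 4; reducing to Smith normal form yields diagonal entries (1,1,1,1).

Boundary ∂_2: C_2 → C_1 acts by ∂[p,q,r] = [q,r] − [p,r] + [p,q]. For instance
  ∂[0,2,3] = [2,3] − [0,3] + [0,2].
The 6×1 boundary matrix has rank 1 and Smith normal form diag(1).

Reading off H_k = ker ∂_k / im ∂_{k+1}:

  H_0: rank C_0 − rank ∂_1 = 5 − 4 = 1, and the invariant factors of ∂_1 are all 1, so H_0 = Z.

H_0 = Z.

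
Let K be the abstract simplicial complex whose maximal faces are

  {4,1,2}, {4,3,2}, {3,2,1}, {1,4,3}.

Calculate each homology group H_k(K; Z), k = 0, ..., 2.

H_0 ≅ Z,  H_1 = 0,  H_2 ≅ Z.

Order the vertices as 1 < 2 < 3 < 4. Listing each simplex with vertices in this order, K has dimension 2 with simplices:

  0-simplices (4): [1], [2], [3], [4]
  1-simplices (6): [1,2], [1,3], [1,4], [2,3], [2,4], [3,4]
  2-simplices (4): [1,2,3], [1,2,4], [1,3,4], [2,3,4]

Hence C_0 ≅ Z^4, C_1 ≅ Z^6, C_2 ≅ Z^4.

The boundary map ∂_1: C_1 → C_0 maps an edge to its endpoints' difference, ∂[p,q] = q − p. For instance
  ∂[3,4] = [4] − [3].
The resulting 4×6 matrix has rank 3, and its Smith normal form has invariant factors (1,1,1).

Boundary ∂_2: C_2 → C_1 acts by ∂[p,q,r] = [q,r] − [p,r] + [p,q]. For instance
  ∂[1,2,3] = [2,3] − [1,3] + [1,2],
  ∂[1,2,4] = [2,4] − [1,4] + [1,2].
The resulting 6×4 matrix has rank 3, and its Smith normal form has invariant factors (1,1,1).

Reading off H_k = ker ∂_k / im ∂_{k+1}:

  H_0: rank C_0 − rank ∂_1 = 4 − 3 = 1, and the invariant factors of ∂_1 are all 1, so H_0 = Z.
  H_1: rank ker ∂_1 − rank ∂_2 = (6 − 3) − 3 = 0, and the invariant factors of ∂_2 are all 1, so H_1 = 0.
  H_2: rank ker ∂_2 − rank ∂_3 = (4 − 3) − 0 = 1, and there is no ∂_3, so H_2 = Z.

As a check, the Euler characteristic is 4 − 6 + 4 = 2, which agrees with 1 − 0 + 1 = 2.
(K is a triangulation of the 2-sphere S^2.)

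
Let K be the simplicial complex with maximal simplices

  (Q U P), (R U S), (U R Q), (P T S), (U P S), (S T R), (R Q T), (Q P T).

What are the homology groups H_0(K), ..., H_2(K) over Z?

We work with the vertex ordering P < Q < R < S < T < U. The simplices of K, each written with vertices in increasing order, are:

  0-simplices (6): P, Q, R, S, T, U
  1-simplices (12): PQ, PS, PT, PU, QR, QT, QU, RS, RT, RU, ST, SU
  2-simplices (8): PQT, PQU, PST, PSU, QRT, QRU, RST, RSU

so the chain groups are C_0 ≅ Z^6, C_1 ≅ Z^12, C_2 ≅ Z^8.

Boundary ∂_1: C_1 → C_0 is given by ∂[p,q] = [q] − [p].
As a 6×12 matrix over Z this has rank 5, with invariant factors (1,1,1,1,1).

The boundary map ∂_2: C_2 → C_1 sends each 2-simplex [p,q,r] to [q,r] − [p,r] + [p,q]. For instance
  ∂QRU = RU − QU + QR,
  ∂PQT = QT − PT + PQ.
This gives a 12×8 integer matrix of rank 7; reducing to Smith normal form yields diagonal entries (1,1,1,1,1,1,1).

From H_k ≅ ker(∂_k) / im(∂_{k+1}) we obtain:

  H_0: rank C_0 − rank ∂_1 = 6 − 5 = 1, and the invariant factors of ∂_1 are all 1, so H_0 ≅ Z.
  H_1: rank ker ∂_1 − rank ∂_2 = (12 − 5) − 7 = 0, and the invariant factors of ∂_2 are all 1, so H_1 ≅ 0.
  H_2: rank ker ∂_2 − rank ∂_3 = (8 − 7) − 0 = 1, and there is no ∂_3, so H_2 ≅ Z.

As a check, the Euler characteristic is 6 − 12 + 8 = 2, which agrees with 1 − 0 + 1 = 2.
(K is a triangulation of the 2-sphere S^2.)

H_0 ≅ Z,  H_1 = 0,  H_2 ≅ Z.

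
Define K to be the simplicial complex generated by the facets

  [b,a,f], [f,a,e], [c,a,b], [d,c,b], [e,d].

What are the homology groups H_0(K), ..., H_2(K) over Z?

H_0 ≅ Z,  H_1 ≅ Z,  H_2 = 0.

Order the vertices as a < b < c < d < e < f. Listing each simplex with vertices in this order, K has dimension 2 with simplices:

  0-simplices (6): a, b, c, d, e, f
  1-simplices (10): ab, ac, ae, af, bc, bd, bf, cd, de, ef
  2-simplices (4): abc, abf, aef, bcd

so the chain groups are C_0 ≅ Z^6, C_1 ≅ Z^10, C_2 ≅ Z^4.

The boundary map ∂_1: C_1 → C_0 maps an edge to its endpoints' difference, ∂[p,q] = q − p.
The resulting 6×10 matrix has rank 5, and its Smith normal form has invariant factors (1,1,1,1,1).

The boundary map ∂_2: C_2 → C_1 sends each 2-simplex [p,q,r] to [q,r] − [p,r] + [p,q]. For instance
  ∂abc = bc − ac + ab,
  ∂aef = ef − af + ae.
The resulting 10×4 matrix has rank 4, and its Smith normal form has invariant factors (1,1,1,1).

Reading off H_k = ker ∂_k / im ∂_{k+1}:

  H_0: rank C_0 − rank ∂_1 = 6 − 5 = 1, and the invariant factors of ∂_1 are all 1, so H_0 ≅ Z.
  H_1: rank ker ∂_1 − rank ∂_2 = (10 − 5) − 4 = 1, and the invariant factors of ∂_2 are all 1, so H_1 ≅ Z.
  H_2: rank ker ∂_2 − rank ∂_3 = (4 − 4) − 0 = 0, and there is no ∂_3, so H_2 ≅ 0.

As a check, the Euler characteristic is 6 − 10 + 4 = 0, which agrees with 1 − 1 + 0 = 0.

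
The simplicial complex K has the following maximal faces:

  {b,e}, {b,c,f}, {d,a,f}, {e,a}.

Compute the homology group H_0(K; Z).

K has 6 vertices, 8 edges, 2 triangles.
rank ∂_0 = 0, rank ∂_1 = 5 ⇒ b_0 = 6 − 0 − 5 = 1; all invariant factors of ∂_1 are 1 so no torsion. So H_0 = Z.

H_0 ≅ Z.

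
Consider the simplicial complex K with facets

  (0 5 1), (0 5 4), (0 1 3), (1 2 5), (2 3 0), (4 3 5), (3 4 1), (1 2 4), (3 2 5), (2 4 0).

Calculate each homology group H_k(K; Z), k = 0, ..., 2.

Fix the vertex order 0 < 1 < 2 < 3 < 4 < 5 and write every simplex with vertices in increasing order. Then dim K = 2 and the simplices of K are:

  0-simplices (6): [0], [1], [2], [3], [4], [5]
  1-simplices (15): [0,1], [0,2], [0,3], [0,4], [0,5], [1,2], [1,3], [1,4], [1,5], [2,3], [2,4], [2,5], [3,4], [3,5], [4,5]
  2-simplices (10): [0,1,3], [0,1,5], [0,2,3], [0,2,4], [0,4,5], [1,2,4], [1,2,5], [1,3,4], [2,3,5], [3,4,5]

giving chain groups C_0 ≅ Z^6, C_1 ≅ Z^15, C_2 ≅ Z^10.

Boundary ∂_1: C_1 → C_0 maps an edge to its endpoints' difference, ∂[p,q] = q − p. For instance
  ∂[3,4] = [4] − [3].
The 6×15 boundary matrix has rank 5 and Smith normal form diag(1,1,1,1,1).

∂_2: C_2 → C_1 sends each 2-simplex [p,q,r] to [q,r] − [p,r] + [p,q]. For instance
  ∂[0,4,5] = [4,5] − [0,5] + [0,4],
  ∂[0,1,3] = [1,3] − [0,3] + [0,1].
The 15×10 boundary matrix has rank 10 and Smith normal form diag(1,1,1,1,1,1,1,1,1,2).

Now H_k = ker ∂_k / im ∂_{k+1}, so:

  H_0: rank C_0 − rank ∂_1 = 6 − 5 = 1, and the invariant factors of ∂_1 are all 1, so H_0 = Z.
  H_1: rank ker ∂_1 − rank ∂_2 = (15 − 5) − 10 = 0, and ∂_2 has invariant factor 2 > 1, so H_1 = Z_2.
  H_2: rank ker ∂_2 − rank ∂_3 = (10 − 10) − 0 = 0, and there is no ∂_3, so H_2 = 0.

(K is a triangulation of the real projective plane RP^2.)

H_0 = Z,  H_1 = Z_2,  H_2 = 0.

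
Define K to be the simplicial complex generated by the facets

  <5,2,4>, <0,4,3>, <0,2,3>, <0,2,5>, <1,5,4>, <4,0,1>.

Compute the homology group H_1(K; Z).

H_1 = Z.

K has 6 vertices, 12 edges, 6 triangles.
rank ∂_1 = 5, rank ∂_2 = 6 ⇒ b_1 = 12 − 5 − 6 = 1; all invariant factors of ∂_2 are 1 so no torsion. So H_1 ≅ Z.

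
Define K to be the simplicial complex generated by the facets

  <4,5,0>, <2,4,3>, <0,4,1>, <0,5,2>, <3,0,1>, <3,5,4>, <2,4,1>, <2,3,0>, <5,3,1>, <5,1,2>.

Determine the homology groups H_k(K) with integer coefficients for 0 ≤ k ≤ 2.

H_0 ≅ Z,  H_1 ≅ Z_2,  H_2 = 0.

We work with the vertex ordering 0 < 1 < 2 < 3 < 4 < 5. The simplices of K, each written with vertices in increasing order, are:

  0-simplices (6): [0], [1], [2], [3], [4], [5]
  1-simplices (15): [0,1], [0,2], [0,3], [0,4], [0,5], [1,2], [1,3], [1,4], [1,5], [2,3], [2,4], [2,5], [3,4], [3,5], [4,5]
  2-simplices (10): [0,1,3], [0,1,4], [0,2,3], [0,2,5], [0,4,5], [1,2,4], [1,2,5], [1,3,5], [2,3,4], [3,4,5]

giving chain groups C_0 ≅ Z^6, C_1 ≅ Z^15, C_2 ≅ Z^10.

The boundary map ∂_1: C_1 → C_0 sends each edge [p,q] (with p < q) to q − p. For instance
  ∂[0,4] = [4] − [0].
The resulting 6×15 matrix has rank 5, and its Smith normal form has invariant factors (1,1,1,1,1).

∂_2: C_2 → C_1 maps a triangle to the signed sum of its edges. For instance
  ∂[0,2,3] = [2,3] − [0,3] + [0,2],
  ∂[2,3,4] = [3,4] − [2,4] + [2,3].
The resulting 15×10 matrix has rank 10, and its Smith normal form has invariant factors (1,1,1,1,1,1,1,1,1,2).

From H_k ≅ ker(∂_k) / im(∂_{k+1}) we obtain:

  H_0: rank C_0 − rank ∂_1 = 6 − 5 = 1, and the invariant factors of ∂_1 are all 1, so H_0 = Z.
  H_1: rank ker ∂_1 − rank ∂_2 = (15 − 5) − 10 = 0, and ∂_2 has invariant factor 2 > 1, so H_1 = Z_2.
  H_2: rank ker ∂_2 − rank ∂_3 = (10 − 10) − 0 = 0, and there is no ∂_3, so H_2 = 0.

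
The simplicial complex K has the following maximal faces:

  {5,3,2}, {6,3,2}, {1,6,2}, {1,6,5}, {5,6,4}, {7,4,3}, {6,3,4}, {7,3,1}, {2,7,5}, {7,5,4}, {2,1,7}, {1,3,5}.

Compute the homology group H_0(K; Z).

Fix the vertex order 1 < 2 < 3 < 4 < 5 < 6 < 7 and write every simplex with vertices in increasing order. Then dim K = 2 and the simplices of K are:

  0-simplices (7): [1], [2], [3], [4], [5], [6], [7]
  1-simplices (18): [1,2], [1,3], [1,5], [1,6], [1,7], [2,3], [2,5], [2,6], [2,7], [3,4], [3,5], [3,6], [3,7], [4,5], [4,6], [4,7], [5,6], [5,7]
  2-simplices (12): [1,2,6], [1,2,7], [1,3,5], [1,3,7], [1,5,6], [2,3,5], [2,3,6], [2,5,7], [3,4,6], [3,4,7], [4,5,6], [4,5,7]

so the chain groups are C_0 ≅ Z^7, C_1 ≅ Z^18, C_2 ≅ Z^12.

Boundary ∂_1: C_1 → C_0 sends each edge [p,q] (with p < q) to q − p.
The 7×18 boundary matrix has rank 6 and Smith normal form diag(1,1,1,1,1,1).

The boundary map ∂_2: C_2 → C_1 sends each 2-simplex [p,q,r] to [q,r] − [p,r] + [p,q]. For instance
  ∂[4,5,6] = [5,6] − [4,6] + [4,5],
  ∂[1,5,6] = [5,6] − [1,6] + [1,5].
The 18×12 boundary matrix has rank 12 and Smith normal form diag(1,1,1,1,1,1,1,1,1,1,1,2).

Now H_k = ker ∂_k / im ∂_{k+1}, so:

  H_0: rank C_0 − rank ∂_1 = 7 − 6 = 1, and the invariant factors of ∂_1 are all 1, so H_0 ≅ Z.

H_0 = Z.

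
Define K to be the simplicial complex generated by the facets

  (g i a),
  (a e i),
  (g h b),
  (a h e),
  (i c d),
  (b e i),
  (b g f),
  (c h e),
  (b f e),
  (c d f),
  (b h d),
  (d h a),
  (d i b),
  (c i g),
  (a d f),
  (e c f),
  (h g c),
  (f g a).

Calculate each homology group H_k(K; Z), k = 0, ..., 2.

H_0 = Z,  H_1 = Z^2,  H_2 = Z.

Fix the vertex order a < b < c < d < e < f < g < h < i and write every simplex with vertices in increasing order. Then dim K = 2 and the simplices of K are:

  0-simplices (9): a, b, c, d, e, f, g, h, i
  1-simplices (27): ad, ae, af, ag, ah, ai, bd, be, bf, bg, bh, bi, cd, ce, cf, cg, ch, ci, df, dh, di, ef, eh, ei, fg, gh, gi
  2-simplices (18): adf, adh, aeh, aei, afg, agi, bdh, bdi, bef, bei, bfg, bgh, cdf, cdi, cef, ceh, cgh, cgi

Hence C_0 ≅ Z^9, C_1 ≅ Z^27, C_2 ≅ Z^18.

∂_1: C_1 → C_0 sends each edge [p,q] (with p < q) to q − p.
As a 9×27 matrix over Z this has rank 8, with invariant factors (1,1,1,1,1,1,1,1).

The boundary map ∂_2: C_2 → C_1 acts by ∂[p,q,r] = [q,r] − [p,r] + [p,q]. For instance
  ∂bfg = fg − bg + bf,
  ∂cgi = gi − ci + cg.
This gives a 27×18 integer matrix of rank 17; reducing to Smith normal form yields diagonal entries (1,1,1,1,1,1,1,1,1,1,1,1,1,1,1,1,1).

Now H_k = ker ∂_k / im ∂_{k+1}, so:

  H_0: rank C_0 − rank ∂_1 = 9 − 8 = 1, and the invariant factors of ∂_1 are all 1, so H_0 = Z.
  H_1: rank ker ∂_1 − rank ∂_2 = (27 − 8) − 17 = 2, and the invariant factors of ∂_2 are all 1, so H_1 = Z^2.
  H_2: rank ker ∂_2 − rank ∂_3 = (18 − 17) − 0 = 1, and there is no ∂_3, so H_2 = Z.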